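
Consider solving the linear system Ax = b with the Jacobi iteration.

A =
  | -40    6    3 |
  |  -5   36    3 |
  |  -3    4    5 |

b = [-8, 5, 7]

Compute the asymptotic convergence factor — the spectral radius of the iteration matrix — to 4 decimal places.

Let D = diag(-40, 36, 5); L, U the strict triangles.
T_J = -D⁻¹(L+U): T[1,2] = -(3)/(36) = -0.0833; T[1,1] = 0.
  T[0,:] = [+0.0000 +0.1500 +0.0750]
  T[1,:] = [+0.1389 +0.0000 -0.0833]
  T[2,:] = [+0.6000 -0.8000 +0.0000]
moduli |λ_i(T)| = 0.4133, 0.2729, 0.1404.
ρ(T) = max|λ| = 0.4133; 0.4133 < 1, so it converges for any x₀.

0.4133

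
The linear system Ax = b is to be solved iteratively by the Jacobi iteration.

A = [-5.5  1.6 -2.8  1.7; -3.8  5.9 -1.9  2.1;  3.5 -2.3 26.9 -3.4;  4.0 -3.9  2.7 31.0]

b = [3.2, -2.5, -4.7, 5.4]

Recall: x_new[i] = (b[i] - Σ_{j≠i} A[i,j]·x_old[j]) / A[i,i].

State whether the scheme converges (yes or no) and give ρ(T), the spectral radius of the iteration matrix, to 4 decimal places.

yes, ρ = 0.4358

Let D = diag(-5.5, 5.9, 26.9, 31); L, U the strict triangles.
T_J = -D⁻¹(L+U): T[2,1] = -(-2.3)/(26.9) = +0.0855; T[2,2] = 0.
  T[0,:] = [+0.0000, +0.2909, -0.5091, +0.3091]
  T[1,:] = [+0.6441, +0.0000, +0.3220, -0.3559]
  T[2,:] = [-0.1301, +0.0855, +0.0000, +0.1264]
  T[3,:] = [-0.1290, +0.1258, -0.0871, +0.0000]
|roots of det(T-λI)|: 0.4358, 0.3151, 0.3151, 0.1594.
spectral radius ρ = 0.4358; 0.4358 < 1, so it converges for any x₀.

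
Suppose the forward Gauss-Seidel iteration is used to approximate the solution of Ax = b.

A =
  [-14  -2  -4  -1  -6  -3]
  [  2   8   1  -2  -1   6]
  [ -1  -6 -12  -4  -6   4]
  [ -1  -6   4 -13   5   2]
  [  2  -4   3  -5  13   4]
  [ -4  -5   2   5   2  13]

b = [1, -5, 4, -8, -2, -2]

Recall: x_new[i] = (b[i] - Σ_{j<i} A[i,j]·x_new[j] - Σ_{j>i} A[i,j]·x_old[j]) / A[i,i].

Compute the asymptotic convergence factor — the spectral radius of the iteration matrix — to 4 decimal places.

Write A = D+L+U with D = diag(-14, 8, -12, -13, 13, 13).
GS T = -(D+L)⁻¹U: row 0 first, T[0,2] = -(-4)/(-14) = -0.2857; later rows by forward substitution.
  T[0,:] = [+0.0000 -0.1429 -0.2857 -0.0714 -0.4286 -0.2143]
  T[1,:] = [+0.0000 +0.0357 -0.0536 +0.2679 +0.2321 -0.6964]
  T[2,:] = [+0.0000 -0.0060 +0.0506 -0.4613 -0.5804 +0.6994]
  T[3,:] = [+0.0000 -0.0073 +0.0623 -0.2601 +0.1319 +0.7070]
  T[4,:] = [+0.0000 +0.0315 +0.0397 +0.0998 +0.3220 -0.3785]
  T[5,:] = [+0.0000 -0.0313 -0.1464 +0.2367 -0.0536 -0.6551]
|λ(T)| sorted: 0.8306, 0.2551, 0.2551, 0.1269, 0.0316, 0.0000.
spectral radius ρ = 0.8306; 0.8306 < 1: convergent.

0.8306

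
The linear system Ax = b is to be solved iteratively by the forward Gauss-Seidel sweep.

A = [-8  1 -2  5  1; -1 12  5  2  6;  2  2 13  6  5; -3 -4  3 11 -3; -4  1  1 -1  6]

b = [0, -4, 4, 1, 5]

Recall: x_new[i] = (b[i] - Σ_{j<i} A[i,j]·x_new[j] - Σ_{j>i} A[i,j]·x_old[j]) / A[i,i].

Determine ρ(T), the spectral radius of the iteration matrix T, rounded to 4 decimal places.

0.8584

Write A = D+L+U with D = diag(-8, 12, 13, 11, 6).
T_GS = -(D+L)⁻¹U: row 0 first, T[0,2] = -(-2)/(-8) = -0.2500; later rows by forward substitution.
  T[0,:] = [+0.0000  +0.1250  -0.2500  +0.6250  +0.1250]
  T[1,:] = [+0.0000  +0.0104  -0.4375  -0.1146  -0.4896]
  T[2,:] = [+0.0000  -0.0208  +0.1058  -0.5401  -0.3285]
  T[3,:] = [+0.0000  +0.0436  -0.2561  +0.2761  +0.2184]
  T[4,:] = [+0.0000  +0.0923  -0.1541  +0.5718  +0.2561]
|roots of det(T-λI)|: 0.8584, 0.1810, 0.1810, 0.1555, 0.0000.
ρ = 0.8584; 0.8584 < 1, so it converges for any x₀.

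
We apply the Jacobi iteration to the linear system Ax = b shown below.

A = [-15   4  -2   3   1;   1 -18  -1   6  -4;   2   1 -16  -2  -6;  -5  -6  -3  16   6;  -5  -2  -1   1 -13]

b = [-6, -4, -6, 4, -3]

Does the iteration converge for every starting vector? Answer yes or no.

yes

A = D + L + U where D = diag(-15, -18, -16, 16, -13).
T_J = -D⁻¹(L+U): T[1,4] = -(-4)/(-18) = -0.2222; T[1,1] = 0.
  T[0,:] = [+0.0000, +0.2667, -0.1333, +0.2000, +0.0667]
  T[1,:] = [+0.0556, +0.0000, -0.0556, +0.3333, -0.2222]
  T[2,:] = [+0.1250, +0.0625, +0.0000, -0.1250, -0.3750]
  T[3,:] = [+0.3125, +0.3750, +0.1875, +0.0000, -0.3750]
  T[4,:] = [-0.3846, -0.1538, -0.0769, +0.0769, +0.0000]
|roots of det(T-λI)|: 0.6243, 0.3116, 0.3116, 0.2715, 0.2715.
spectral radius ρ = 0.6243; 0.6243 < 1: convergent.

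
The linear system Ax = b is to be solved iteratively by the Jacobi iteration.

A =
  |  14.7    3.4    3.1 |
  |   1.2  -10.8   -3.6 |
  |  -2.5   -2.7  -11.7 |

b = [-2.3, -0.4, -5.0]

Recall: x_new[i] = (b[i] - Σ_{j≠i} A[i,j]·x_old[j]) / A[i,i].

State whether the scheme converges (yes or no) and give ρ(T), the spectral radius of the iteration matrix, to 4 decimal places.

yes, ρ = 0.3568

Split A = D + L + U, D = diag(14.7, -10.8, -11.7).
Jacobi T = -D⁻¹(L+U): T[0,1] = -(3.4)/(14.7) = -0.2313; T[0,0] = 0.
  T[0,:] = [+0.0000, -0.2313, -0.2109]
  T[1,:] = [+0.1111, +0.0000, -0.3333]
  T[2,:] = [-0.2137, -0.2308, +0.0000]
|roots of det(T-λI)|: 0.3568, 0.2068, 0.1500.
ρ(T) = max|λ| = 0.3568; 0.3568 < 1 ⇒ converges.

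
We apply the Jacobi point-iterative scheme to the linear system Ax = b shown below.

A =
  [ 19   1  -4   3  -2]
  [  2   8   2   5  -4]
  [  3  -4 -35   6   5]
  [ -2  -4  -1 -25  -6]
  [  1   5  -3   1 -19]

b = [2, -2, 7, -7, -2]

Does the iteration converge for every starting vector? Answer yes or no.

yes

A = D + L + U where D = diag(19, 8, -35, -25, -19).
Jacobi: T = -D⁻¹(L+U), T[0,4] = -(-2)/(19) = +0.1053; T[0,0] = 0.
  T[0,:] = [+0.0000  -0.0526  +0.2105  -0.1579  +0.1053]
  T[1,:] = [-0.2500  +0.0000  -0.2500  -0.6250  +0.5000]
  T[2,:] = [+0.0857  -0.1143  +0.0000  +0.1714  +0.1429]
  T[3,:] = [-0.0800  -0.1600  -0.0400  +0.0000  -0.2400]
  T[4,:] = [+0.0526  +0.2632  -0.1579  +0.0526  +0.0000]
|λ(T)| sorted: 0.5744, 0.4521, 0.1494, 0.1494, 0.0764.
ρ = 0.5744; 0.5744 < 1: convergent.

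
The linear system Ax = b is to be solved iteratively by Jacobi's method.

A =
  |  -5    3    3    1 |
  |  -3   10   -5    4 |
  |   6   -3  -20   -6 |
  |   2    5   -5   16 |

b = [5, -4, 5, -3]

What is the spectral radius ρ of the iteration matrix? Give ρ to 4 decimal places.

0.7132

Diagonal D = diag(-5, 10, -20, 16); L, U strict lower/upper.
Jacobi T = -D⁻¹(L+U): T[0,3] = -(1)/(-5) = +0.2000; T[0,0] = 0.
  T[0,:] = [+0.0000 +0.6000 +0.6000 +0.2000]
  T[1,:] = [+0.3000 +0.0000 +0.5000 -0.4000]
  T[2,:] = [+0.3000 -0.1500 +0.0000 -0.3000]
  T[3,:] = [-0.1250 -0.3125 +0.3125 +0.0000]
moduli |λ_i(T)| = 0.7132, 0.5382, 0.5382, 0.0899.
ρ(T) = max|λ| = 0.7132; 0.7132 < 1 ⇒ converges.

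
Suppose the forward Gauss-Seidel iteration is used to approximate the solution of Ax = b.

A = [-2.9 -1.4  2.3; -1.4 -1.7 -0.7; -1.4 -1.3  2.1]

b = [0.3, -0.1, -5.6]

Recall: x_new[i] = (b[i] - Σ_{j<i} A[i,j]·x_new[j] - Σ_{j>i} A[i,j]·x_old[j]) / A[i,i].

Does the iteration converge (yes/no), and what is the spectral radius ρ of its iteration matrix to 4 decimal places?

yes, ρ = 0.5213

Diagonal D = diag(-2.9, -1.7, 2.1); L, U strict lower/upper.
GS T = -(D+L)⁻¹U: row 0 first, T[0,2] = -(2.3)/(-2.9) = +0.7931; later rows by forward substitution.
  T[0,:] = [+0.0000 -0.4828 +0.7931]
  T[1,:] = [+0.0000 +0.3976 -1.0649]
  T[2,:] = [+0.0000 -0.0757 -0.1305]
|λ(T)| sorted: 0.5213, 0.2542, 0.0000.
ρ(T) = max|λ| = 0.5213; 0.5213 < 1, so it converges for any x₀.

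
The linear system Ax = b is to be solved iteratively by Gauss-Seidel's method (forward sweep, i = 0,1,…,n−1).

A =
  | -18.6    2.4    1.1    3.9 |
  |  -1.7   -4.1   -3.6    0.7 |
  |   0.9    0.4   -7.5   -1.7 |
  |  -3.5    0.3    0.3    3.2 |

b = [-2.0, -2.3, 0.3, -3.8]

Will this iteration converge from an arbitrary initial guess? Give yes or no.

Write A = D+L+U with D = diag(-18.6, -4.1, -7.5, 3.2).
GS T = -(D+L)⁻¹U: row 0 first, T[0,2] = -(1.1)/(-18.6) = +0.0591; later rows by forward substitution.
  T[0,:] = [+0.0000  +0.1290  +0.0591  +0.2097]
  T[1,:] = [+0.0000  -0.0535  -0.9026  +0.0838]
  T[2,:] = [+0.0000  +0.0126  -0.0410  -0.1970]
  T[3,:] = [+0.0000  +0.1450  +0.1531  +0.2400]
eigenvalue magnitudes: 0.3496, 0.2834, 0.2834, 0.0000.
ρ(T) = max|λ| = 0.3496; 0.3496 < 1: convergent.

yes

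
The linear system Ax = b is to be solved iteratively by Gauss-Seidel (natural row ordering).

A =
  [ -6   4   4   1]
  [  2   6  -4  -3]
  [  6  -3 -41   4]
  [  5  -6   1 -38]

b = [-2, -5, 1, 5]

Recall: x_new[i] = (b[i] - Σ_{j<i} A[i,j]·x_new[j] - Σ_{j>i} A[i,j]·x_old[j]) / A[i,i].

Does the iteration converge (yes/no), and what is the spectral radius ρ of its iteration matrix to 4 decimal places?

yes, ρ = 0.4373

A = D + L + U where D = diag(-6, 6, -41, -38).
T_GS = -(D+L)⁻¹U: row 0 first, T[0,2] = -(4)/(-6) = +0.6667; later rows by forward substitution.
  T[0,:] = [+0.0000  +0.6667  +0.6667  +0.1667]
  T[1,:] = [+0.0000  -0.2222  +0.4444  +0.4444]
  T[2,:] = [+0.0000  +0.1138  +0.0650  +0.0894]
  T[3,:] = [+0.0000  +0.1258  +0.0193  -0.0459]
moduli |λ_i(T)| = 0.4373, 0.2807, 0.0465, 0.0000.
ρ = 0.4373; 0.4373 < 1 ⇒ converges.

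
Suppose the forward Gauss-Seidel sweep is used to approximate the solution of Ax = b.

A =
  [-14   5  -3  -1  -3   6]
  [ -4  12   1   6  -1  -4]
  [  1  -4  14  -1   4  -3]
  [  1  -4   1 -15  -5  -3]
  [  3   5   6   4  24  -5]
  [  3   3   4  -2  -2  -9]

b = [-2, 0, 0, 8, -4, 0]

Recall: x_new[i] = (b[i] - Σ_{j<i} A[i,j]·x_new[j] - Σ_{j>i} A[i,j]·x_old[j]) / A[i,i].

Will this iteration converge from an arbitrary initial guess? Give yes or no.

Let D = diag(-14, 12, 14, -15, 24, -9); L, U the strict triangles.
GS T = -(D+L)⁻¹U: row 0 first, T[0,3] = -(-1)/(-14) = -0.0714; later rows by forward substitution.
  T[0,:] = [+0.0000 +0.3571 -0.2143 -0.0714 -0.2143 +0.4286]
  T[1,:] = [+0.0000 +0.1190 -0.1548 -0.5238 +0.0119 +0.4762]
  T[2,:] = [+0.0000 +0.0085 -0.0289 -0.0731 -0.2670 +0.3197]
  T[3,:] = [+0.0000 -0.0074 +0.0251 +0.1300 -0.3686 -0.2771]
  T[4,:] = [+0.0000 -0.0703 +0.0621 +0.1147 +0.1525 +0.0218]
  T[5,:] = [+0.0000 +0.1798 -0.1552 -0.2853 -0.1381 +0.5004]
|roots of det(T-λI)|: 0.7253, 0.2799, 0.2799, 0.0294, 0.0294, 0.0000.
ρ = 0.7253; 0.7253 < 1 ⇒ converges.

yes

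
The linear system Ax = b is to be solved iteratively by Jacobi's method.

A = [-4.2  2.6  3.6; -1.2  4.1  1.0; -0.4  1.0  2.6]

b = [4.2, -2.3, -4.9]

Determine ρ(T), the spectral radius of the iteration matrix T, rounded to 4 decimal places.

Write A = D+L+U with D = diag(-4.2, 4.1, 2.6).
Jacobi: T = -D⁻¹(L+U), T[2,1] = -(1)/(2.6) = -0.3846; T[2,2] = 0.
  T[0,:] = [+0.0000 +0.6190 +0.8571]
  T[1,:] = [+0.2927 +0.0000 -0.2439]
  T[2,:] = [+0.1538 -0.3846 +0.0000]
|roots of det(T-λI)|: 0.7523, 0.3989, 0.3989.
ρ(T) = max|λ| = 0.7523; 0.7523 < 1 ⇒ converges.

0.7523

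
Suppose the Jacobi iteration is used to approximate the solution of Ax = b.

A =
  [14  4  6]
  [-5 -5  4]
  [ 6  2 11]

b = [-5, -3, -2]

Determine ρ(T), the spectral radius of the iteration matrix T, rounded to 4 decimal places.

Let D = diag(14, -5, 11); L, U the strict triangles.
Jacobi: T = -D⁻¹(L+U), T[1,0] = -(-5)/(-5) = -1.0000; T[1,1] = 0.
  T[0,:] = [+0.0000  -0.2857  -0.4286]
  T[1,:] = [-1.0000  +0.0000  +0.8000]
  T[2,:] = [-0.5455  -0.1818  +0.0000]
|eigenvalues of T|: 0.6665, 0.5355, 0.1310.
ρ(T) = max|λ| = 0.6665; 0.6665 < 1, so it converges for any x₀.

0.6665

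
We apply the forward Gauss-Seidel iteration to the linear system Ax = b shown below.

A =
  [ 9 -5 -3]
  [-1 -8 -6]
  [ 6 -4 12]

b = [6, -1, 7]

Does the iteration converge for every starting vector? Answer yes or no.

Split A = D + L + U, D = diag(9, -8, 12).
Gauss-Seidel: T = -(D+L)⁻¹U, row 0 first, T[0,2] = -(-3)/(9) = +0.3333; later rows by forward substitution.
  T[0,:] = [+0.0000  +0.5556  +0.3333]
  T[1,:] = [+0.0000  -0.0694  -0.7917]
  T[2,:] = [+0.0000  -0.3009  -0.4306]
|λ(T)| sorted: 0.7704, 0.2704, 0.0000.
ρ = 0.7704; 0.7704 < 1, so it converges for any x₀.

yes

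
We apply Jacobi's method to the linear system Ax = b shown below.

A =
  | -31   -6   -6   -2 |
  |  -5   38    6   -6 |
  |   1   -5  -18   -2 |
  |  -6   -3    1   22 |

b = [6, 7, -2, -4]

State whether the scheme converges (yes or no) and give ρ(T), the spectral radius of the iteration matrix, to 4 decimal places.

yes, ρ = 0.2912

Let D = diag(-31, 38, -18, 22); L, U the strict triangles.
T_J = -D⁻¹(L+U): T[2,1] = -(-5)/(-18) = -0.2778; T[2,2] = 0.
  T[0,:] = [+0.0000 -0.1935 -0.1935 -0.0645]
  T[1,:] = [+0.1316 +0.0000 -0.1579 +0.1579]
  T[2,:] = [+0.0556 -0.2778 +0.0000 -0.1111]
  T[3,:] = [+0.2727 +0.1364 -0.0455 +0.0000]
eigenvalue magnitudes: 0.2912, 0.2240, 0.2240, 0.2023.
spectral radius ρ = 0.2912; 0.2912 < 1, so it converges for any x₀.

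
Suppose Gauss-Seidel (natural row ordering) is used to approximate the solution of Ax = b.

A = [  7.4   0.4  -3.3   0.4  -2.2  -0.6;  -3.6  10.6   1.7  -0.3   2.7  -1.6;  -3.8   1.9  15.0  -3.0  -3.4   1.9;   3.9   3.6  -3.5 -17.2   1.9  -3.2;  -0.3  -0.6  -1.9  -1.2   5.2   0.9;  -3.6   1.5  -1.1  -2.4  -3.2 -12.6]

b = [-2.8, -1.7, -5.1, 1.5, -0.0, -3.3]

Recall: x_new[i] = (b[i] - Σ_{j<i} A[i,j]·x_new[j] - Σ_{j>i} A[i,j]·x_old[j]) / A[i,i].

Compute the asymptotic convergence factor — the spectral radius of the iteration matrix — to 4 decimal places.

0.5144

Diagonal D = diag(7.4, 10.6, 15, -17.2, 5.2, -12.6); L, U strict lower/upper.
Gauss-Seidel: T = -(D+L)⁻¹U, row 0 first, T[0,4] = -(-2.2)/(7.4) = +0.2973; later rows by forward substitution.
  T[0,:] = [+0.0000  -0.0541  +0.4459  -0.0541  +0.2973  +0.0811]
  T[1,:] = [+0.0000  -0.0184  -0.0089  +0.0099  -0.1537  +0.1785]
  T[2,:] = [+0.0000  -0.0114  +0.1141  +0.1850  +0.3215  -0.1287]
  T[3,:] = [+0.0000  -0.0138  +0.0760  -0.0478  +0.0803  -0.1041]
  T[4,:] = [+0.0000  -0.0126  +0.0839  +0.0546  +0.1354  -0.2189]
  T[5,:] = [+0.0000  +0.0201  -0.1742  -0.0043  -0.1810  +0.0847]
moduli |λ_i(T)| = 0.5144, 0.1279, 0.1279, 0.0335, 0.0335, 0.0000.
ρ(T) = max|λ| = 0.5144; 0.5144 < 1: convergent.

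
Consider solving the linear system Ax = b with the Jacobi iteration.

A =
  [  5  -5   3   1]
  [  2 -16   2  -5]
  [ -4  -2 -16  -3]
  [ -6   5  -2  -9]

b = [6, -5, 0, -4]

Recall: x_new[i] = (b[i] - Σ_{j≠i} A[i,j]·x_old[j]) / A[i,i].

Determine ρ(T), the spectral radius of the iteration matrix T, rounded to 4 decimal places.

Let D = diag(5, -16, -16, -9); L, U the strict triangles.
Jacobi T = -D⁻¹(L+U): T[2,3] = -(-3)/(-16) = -0.1875; T[2,2] = 0.
  T[0,:] = [+0.0000 +1.0000 -0.6000 -0.2000]
  T[1,:] = [+0.1250 +0.0000 +0.1250 -0.3125]
  T[2,:] = [-0.2500 -0.1250 +0.0000 -0.1875]
  T[3,:] = [-0.6667 +0.5556 -0.2222 +0.0000]
moduli |λ_i(T)| = 0.6778, 0.5481, 0.3572, 0.3572.
spectral radius ρ = 0.6778; 0.6778 < 1: convergent.

0.6778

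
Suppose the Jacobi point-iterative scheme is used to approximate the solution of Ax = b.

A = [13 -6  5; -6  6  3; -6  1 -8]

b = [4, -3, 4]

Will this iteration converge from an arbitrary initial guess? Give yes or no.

yes

Write A = D+L+U with D = diag(13, 6, -8).
T_J = -D⁻¹(L+U): T[1,2] = -(3)/(6) = -0.5000; T[1,1] = 0.
  T[0,:] = [+0.0000, +0.4615, -0.3846]
  T[1,:] = [+1.0000, +0.0000, -0.5000]
  T[2,:] = [-0.7500, +0.1250, +0.0000]
|eigenvalues of T|: 0.9084, 0.7162, 0.1921.
ρ = 0.9084; 0.9084 < 1: convergent.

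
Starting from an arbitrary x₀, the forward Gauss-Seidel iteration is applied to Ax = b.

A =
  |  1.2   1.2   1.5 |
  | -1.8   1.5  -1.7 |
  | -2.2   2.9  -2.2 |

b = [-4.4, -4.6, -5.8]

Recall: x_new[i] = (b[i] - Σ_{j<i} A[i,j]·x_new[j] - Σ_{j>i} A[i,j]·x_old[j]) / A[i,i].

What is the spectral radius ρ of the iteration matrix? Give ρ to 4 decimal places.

1.3031

Write A = D+L+U with D = diag(1.2, 1.5, -2.2).
GS T = -(D+L)⁻¹U: row 0 first, T[0,1] = -(1.2)/(1.2) = -1.0000; later rows by forward substitution.
  T[0,:] = [+0.0000  -1.0000  -1.2500]
  T[1,:] = [+0.0000  -1.2000  -0.3667]
  T[2,:] = [+0.0000  -0.5818  +0.7667]
moduli |λ_i(T)| = 1.3031, 0.8697, 0.0000.
ρ = 1.3031; 1.3031 > 1: divergent.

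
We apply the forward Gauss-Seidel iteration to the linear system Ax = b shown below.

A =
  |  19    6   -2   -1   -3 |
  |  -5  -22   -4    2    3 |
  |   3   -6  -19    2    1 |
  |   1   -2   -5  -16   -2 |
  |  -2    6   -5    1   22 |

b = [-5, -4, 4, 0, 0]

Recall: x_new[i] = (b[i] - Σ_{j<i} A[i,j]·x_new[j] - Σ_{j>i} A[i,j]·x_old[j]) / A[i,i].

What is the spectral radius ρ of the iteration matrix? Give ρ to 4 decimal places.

0.1785

A = D + L + U where D = diag(19, -22, -19, -16, 22).
T_GS = -(D+L)⁻¹U: row 0 first, T[0,3] = -(-1)/(19) = +0.0526; later rows by forward substitution.
  T[0,:] = [+0.0000 -0.3158 +0.1053 +0.0526 +0.1579]
  T[1,:] = [+0.0000 +0.0718 -0.2057 +0.0789 +0.1005]
  T[2,:] = [+0.0000 -0.0725 +0.0816 +0.0886 +0.0458]
  T[3,:] = [+0.0000 -0.0060 +0.0068 -0.0343 -0.1420]
  T[4,:] = [+0.0000 -0.0645 +0.0839 +0.0050 +0.0038]
|roots of det(T-λI)|: 0.1785, 0.0796, 0.0796, 0.0607, 0.0000.
ρ = 0.1785; 0.1785 < 1, so it converges for any x₀.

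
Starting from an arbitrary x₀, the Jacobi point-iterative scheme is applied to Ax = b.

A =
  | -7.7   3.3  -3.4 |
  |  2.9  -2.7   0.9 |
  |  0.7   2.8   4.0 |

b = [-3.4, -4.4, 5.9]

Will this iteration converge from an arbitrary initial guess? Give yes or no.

yes

A = D + L + U where D = diag(-7.7, -2.7, 4).
Jacobi: T = -D⁻¹(L+U), T[2,1] = -(2.8)/(4) = -0.7000; T[2,2] = 0.
  T[0,:] = [+0.0000 +0.4286 -0.4416]
  T[1,:] = [+1.0741 +0.0000 +0.3333]
  T[2,:] = [-0.1750 -0.7000 +0.0000]
|roots of det(T-λI)|: 0.8230, 0.6108, 0.6108.
ρ(T) = max|λ| = 0.8230; 0.8230 < 1: convergent.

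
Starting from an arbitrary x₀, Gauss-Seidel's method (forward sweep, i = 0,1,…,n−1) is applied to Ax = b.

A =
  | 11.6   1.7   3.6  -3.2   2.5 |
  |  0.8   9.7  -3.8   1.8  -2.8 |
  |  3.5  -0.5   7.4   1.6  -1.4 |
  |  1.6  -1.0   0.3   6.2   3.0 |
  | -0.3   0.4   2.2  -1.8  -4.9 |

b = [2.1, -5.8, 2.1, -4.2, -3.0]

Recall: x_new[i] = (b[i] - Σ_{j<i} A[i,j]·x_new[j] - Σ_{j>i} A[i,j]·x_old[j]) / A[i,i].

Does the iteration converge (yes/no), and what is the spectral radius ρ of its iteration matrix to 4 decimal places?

yes, ρ = 0.5262

Write A = D+L+U with D = diag(11.6, 9.7, 7.4, 6.2, -4.9).
T_GS = -(D+L)⁻¹U: row 0 first, T[0,4] = -(2.5)/(11.6) = -0.2155; later rows by forward substitution.
  T[0,:] = [+0.0000, -0.1466, -0.3103, +0.2759, -0.2155]
  T[1,:] = [+0.0000, +0.0121, +0.4173, -0.2083, +0.3064]
  T[2,:] = [+0.0000, +0.0701, +0.1750, -0.3608, +0.3118]
  T[3,:] = [+0.0000, +0.0364, +0.1389, -0.0873, -0.3939]
  T[4,:] = [+0.0000, +0.0281, +0.0806, -0.1638, +0.3229]
moduli |λ_i(T)| = 0.5262, 0.1265, 0.0743, 0.0743, 0.0000.
ρ = 0.5262; 0.5262 < 1 ⇒ converges.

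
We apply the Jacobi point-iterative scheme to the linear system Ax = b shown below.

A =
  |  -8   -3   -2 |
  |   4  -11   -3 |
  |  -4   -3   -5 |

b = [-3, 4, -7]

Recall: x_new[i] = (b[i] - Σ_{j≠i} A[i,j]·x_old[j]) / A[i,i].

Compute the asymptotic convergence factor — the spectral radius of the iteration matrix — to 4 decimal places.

A = D + L + U where D = diag(-8, -11, -5).
Jacobi T = -D⁻¹(L+U): T[2,0] = -(-4)/(-5) = -0.8000; T[2,2] = 0.
  T[0,:] = [+0.0000 -0.3750 -0.2500]
  T[1,:] = [+0.3636 +0.0000 -0.2727]
  T[2,:] = [-0.8000 -0.6000 +0.0000]
|eigenvalues of T|: 0.5281, 0.3986, 0.1296.
ρ = 0.5281; 0.5281 < 1, so it converges for any x₀.

0.5281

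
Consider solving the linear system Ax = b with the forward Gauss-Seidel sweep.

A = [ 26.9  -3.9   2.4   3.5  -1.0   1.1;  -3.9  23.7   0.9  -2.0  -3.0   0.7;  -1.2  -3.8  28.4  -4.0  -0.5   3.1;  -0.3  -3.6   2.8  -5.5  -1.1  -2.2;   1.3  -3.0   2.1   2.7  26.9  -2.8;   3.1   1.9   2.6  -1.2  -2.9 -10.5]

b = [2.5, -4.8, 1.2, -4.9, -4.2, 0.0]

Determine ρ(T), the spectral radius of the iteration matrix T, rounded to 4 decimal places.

A = D + L + U where D = diag(26.9, 23.7, 28.4, -5.5, 26.9, -10.5).
T_GS = -(D+L)⁻¹U: row 0 first, T[0,4] = -(-1)/(26.9) = +0.0372; later rows by forward substitution.
  T[0,:] = [+0.0000  +0.1450  -0.0892  -0.1301  +0.0372  -0.0409]
  T[1,:] = [+0.0000  +0.0239  -0.0527  +0.0630  +0.1327  -0.0363]
  T[2,:] = [+0.0000  +0.0093  -0.0108  +0.1438  +0.0369  -0.1157]
  T[3,:] = [+0.0000  -0.0188  +0.0338  +0.0391  -0.2701  -0.4330]
  T[4,:] = [+0.0000  -0.0032  -0.0041  -0.0018  +0.0372  +0.1545]
  T[5,:] = [+0.0000  +0.0525  -0.0413  +0.0046  +0.0647  -0.0405]
moduli |λ_i(T)| = 0.1924, 0.0715, 0.0715, 0.0696, 0.0696, 0.0000.
ρ(T) = max|λ| = 0.1924; 0.1924 < 1, so it converges for any x₀.

0.1924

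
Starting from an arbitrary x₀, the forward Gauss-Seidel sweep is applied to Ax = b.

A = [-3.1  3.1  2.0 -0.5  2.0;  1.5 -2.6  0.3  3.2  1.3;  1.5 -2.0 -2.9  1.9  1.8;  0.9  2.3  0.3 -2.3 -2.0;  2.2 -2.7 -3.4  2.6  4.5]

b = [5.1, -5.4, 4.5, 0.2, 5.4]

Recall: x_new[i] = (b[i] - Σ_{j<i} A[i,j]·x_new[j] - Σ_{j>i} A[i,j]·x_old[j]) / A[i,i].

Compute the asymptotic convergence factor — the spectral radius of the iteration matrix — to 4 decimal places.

Let D = diag(-3.1, -2.6, -2.9, -2.3, 4.5); L, U the strict triangles.
GS T = -(D+L)⁻¹U: row 0 first, T[0,3] = -(-0.5)/(-3.1) = -0.1613; later rows by forward substitution.
  T[0,:] = [+0.0000  +1.0000  +0.6452  -0.1613  +0.6452]
  T[1,:] = [+0.0000  +0.5769  +0.4876  +1.1377  +0.8722]
  T[2,:] = [+0.0000  +0.1194  -0.0026  -0.2129  +0.3529]
  T[3,:] = [+0.0000  +0.9838  +0.7397  +1.0468  +0.3011]
  T[4,:] = [+0.0000  -0.6210  -0.4522  -0.0042  +0.3005]
|λ(T)| sorted: 1.5995, 0.5311, 0.5311, 0.0712, 0.0000.
spectral radius ρ = 1.5995; 1.5995 > 1 ⇒ diverges.

1.5995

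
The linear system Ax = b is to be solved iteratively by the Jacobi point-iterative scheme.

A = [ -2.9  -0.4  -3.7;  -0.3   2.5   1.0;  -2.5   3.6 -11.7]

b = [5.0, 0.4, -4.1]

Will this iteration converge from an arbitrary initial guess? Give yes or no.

Write A = D+L+U with D = diag(-2.9, 2.5, -11.7).
Jacobi: T = -D⁻¹(L+U), T[1,0] = -(-0.3)/(2.5) = +0.1200; T[1,1] = 0.
  T[0,:] = [+0.0000  -0.1379  -1.2759]
  T[1,:] = [+0.1200  +0.0000  -0.4000]
  T[2,:] = [-0.2137  +0.3077  +0.0000]
|eigenvalues of T|: 0.5006, 0.3430, 0.3430.
spectral radius ρ = 0.5006; 0.5006 < 1, so it converges for any x₀.

yes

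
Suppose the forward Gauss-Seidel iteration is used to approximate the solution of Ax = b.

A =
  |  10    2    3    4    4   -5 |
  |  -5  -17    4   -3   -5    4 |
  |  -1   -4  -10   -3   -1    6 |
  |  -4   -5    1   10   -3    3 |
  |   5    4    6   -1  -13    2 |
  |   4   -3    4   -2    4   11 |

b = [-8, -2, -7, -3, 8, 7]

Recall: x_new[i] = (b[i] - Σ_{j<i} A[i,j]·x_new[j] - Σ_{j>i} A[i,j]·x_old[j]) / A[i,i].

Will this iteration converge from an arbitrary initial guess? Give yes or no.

Split A = D + L + U, D = diag(10, -17, -10, 10, -13, 11).
Gauss-Seidel: T = -(D+L)⁻¹U, row 0 first, T[0,4] = -(4)/(10) = -0.4000; later rows by forward substitution.
  T[0,:] = [+0.0000  -0.2000  -0.3000  -0.4000  -0.4000  +0.5000]
  T[1,:] = [+0.0000  +0.0588  +0.3235  -0.0588  -0.1765  +0.0882]
  T[2,:] = [+0.0000  -0.0035  -0.0994  -0.2365  +0.0106  +0.5147]
  T[3,:] = [+0.0000  -0.0502  +0.0517  -0.1658  +0.0507  -0.1074]
  T[4,:] = [+0.0000  -0.0566  -0.0657  -0.2683  -0.2072  +0.6191]
  T[5,:] = [+0.0000  +0.1015  +0.2668  +0.2828  +0.1780  -0.5896]
|λ(T)| sorted: 0.8417, 0.2383, 0.2151, 0.2151, 0.0255, 0.0000.
ρ = 0.8417; 0.8417 < 1, so it converges for any x₀.

yes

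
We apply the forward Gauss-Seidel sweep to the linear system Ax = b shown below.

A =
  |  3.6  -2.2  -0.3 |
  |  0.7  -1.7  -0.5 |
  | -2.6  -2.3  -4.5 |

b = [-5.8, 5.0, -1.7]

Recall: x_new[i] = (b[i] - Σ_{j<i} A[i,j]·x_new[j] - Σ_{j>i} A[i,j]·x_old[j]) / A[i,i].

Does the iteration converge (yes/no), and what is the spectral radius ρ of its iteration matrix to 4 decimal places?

Let D = diag(3.6, -1.7, -4.5); L, U the strict triangles.
T_GS = -(D+L)⁻¹U: row 0 first, T[0,2] = -(-0.3)/(3.6) = +0.0833; later rows by forward substitution.
  T[0,:] = [+0.0000  +0.6111  +0.0833]
  T[1,:] = [+0.0000  +0.2516  -0.2598]
  T[2,:] = [+0.0000  -0.4817  +0.0846]
|λ(T)| sorted: 0.5316, 0.1953, 0.0000.
ρ = 0.5316; 0.5316 < 1 ⇒ converges.

yes, ρ = 0.5316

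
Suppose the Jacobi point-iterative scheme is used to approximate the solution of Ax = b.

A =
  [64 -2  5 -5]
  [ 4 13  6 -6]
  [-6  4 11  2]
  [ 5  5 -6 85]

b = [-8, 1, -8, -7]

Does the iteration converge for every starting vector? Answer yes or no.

Write A = D+L+U with D = diag(64, 13, 11, 85).
Jacobi: T = -D⁻¹(L+U), T[3,2] = -(-6)/(85) = +0.0706; T[3,3] = 0.
  T[0,:] = [+0.0000, +0.0312, -0.0781, +0.0781]
  T[1,:] = [-0.3077, +0.0000, -0.4615, +0.4615]
  T[2,:] = [+0.5455, -0.3636, +0.0000, -0.1818]
  T[3,:] = [-0.0588, -0.0588, +0.0706, +0.0000]
|eigenvalues of T|: 0.3950, 0.2652, 0.2652, 0.0415.
spectral radius ρ = 0.3950; 0.3950 < 1: convergent.

yes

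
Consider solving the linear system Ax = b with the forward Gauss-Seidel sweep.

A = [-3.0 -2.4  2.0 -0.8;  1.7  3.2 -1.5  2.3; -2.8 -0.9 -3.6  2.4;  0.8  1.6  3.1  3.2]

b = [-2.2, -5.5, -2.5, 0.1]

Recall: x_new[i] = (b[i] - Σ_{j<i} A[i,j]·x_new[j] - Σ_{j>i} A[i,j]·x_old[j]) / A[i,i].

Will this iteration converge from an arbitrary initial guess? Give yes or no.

Let D = diag(-3, 3.2, -3.6, 3.2); L, U the strict triangles.
Gauss-Seidel: T = -(D+L)⁻¹U, row 0 first, T[0,2] = -(2)/(-3) = +0.6667; later rows by forward substitution.
  T[0,:] = [+0.0000 -0.8000 +0.6667 -0.2667]
  T[1,:] = [+0.0000 +0.4250 +0.1146 -0.5771]
  T[2,:] = [+0.0000 +0.5160 -0.5472 +1.0183]
  T[3,:] = [+0.0000 -0.5123 +0.3061 -0.6313]
moduli |λ_i(T)| = 1.3344, 0.6526, 0.0718, 0.0000.
spectral radius ρ = 1.3344; 1.3344 > 1 ⇒ diverges.

no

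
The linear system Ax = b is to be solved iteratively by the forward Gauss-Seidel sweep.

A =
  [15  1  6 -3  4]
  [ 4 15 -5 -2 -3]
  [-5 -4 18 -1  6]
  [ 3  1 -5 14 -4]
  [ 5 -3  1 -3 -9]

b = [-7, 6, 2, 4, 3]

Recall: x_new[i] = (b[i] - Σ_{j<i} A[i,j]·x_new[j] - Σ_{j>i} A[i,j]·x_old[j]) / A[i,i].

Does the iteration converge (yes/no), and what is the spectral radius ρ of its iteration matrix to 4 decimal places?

Diagonal D = diag(15, 15, 18, 14, -9); L, U strict lower/upper.
T_GS = -(D+L)⁻¹U: row 0 first, T[0,3] = -(-3)/(15) = +0.2000; later rows by forward substitution.
  T[0,:] = [+0.0000 -0.0667 -0.4000 +0.2000 -0.2667]
  T[1,:] = [+0.0000 +0.0178 +0.4400 +0.0800 +0.2711]
  T[2,:] = [+0.0000 -0.0146 -0.0133 +0.1289 -0.3472]
  T[3,:] = [+0.0000 +0.0078 +0.0495 -0.0025 +0.1995]
  T[4,:] = [+0.0000 -0.0472 -0.3869 +0.0996 -0.3436]
|eigenvalues of T|: 0.5955, 0.2059, 0.0705, 0.0227, 0.0000.
spectral radius ρ = 0.5955; 0.5955 < 1 ⇒ converges.

yes, ρ = 0.5955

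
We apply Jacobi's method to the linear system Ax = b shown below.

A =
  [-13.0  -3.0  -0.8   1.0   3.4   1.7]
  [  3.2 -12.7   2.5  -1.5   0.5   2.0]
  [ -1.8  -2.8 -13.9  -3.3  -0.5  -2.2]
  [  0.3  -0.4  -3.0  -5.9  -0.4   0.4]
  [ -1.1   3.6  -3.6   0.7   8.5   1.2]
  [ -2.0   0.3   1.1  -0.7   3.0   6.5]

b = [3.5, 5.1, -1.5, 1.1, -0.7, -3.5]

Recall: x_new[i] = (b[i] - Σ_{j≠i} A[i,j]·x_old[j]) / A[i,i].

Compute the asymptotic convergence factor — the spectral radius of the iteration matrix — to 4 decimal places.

0.5458

Split A = D + L + U, D = diag(-13, -12.7, -13.9, -5.9, 8.5, 6.5).
T_J = -D⁻¹(L+U): T[3,1] = -(-0.4)/(-5.9) = -0.0678; T[3,3] = 0.
  T[0,:] = [+0.0000, -0.2308, -0.0615, +0.0769, +0.2615, +0.1308]
  T[1,:] = [+0.2520, +0.0000, +0.1969, -0.1181, +0.0394, +0.1575]
  T[2,:] = [-0.1295, -0.2014, +0.0000, -0.2374, -0.0360, -0.1583]
  T[3,:] = [+0.0508, -0.0678, -0.5085, +0.0000, -0.0678, +0.0678]
  T[4,:] = [+0.1294, -0.4235, +0.4235, -0.0824, +0.0000, -0.1412]
  T[5,:] = [+0.3077, -0.0462, -0.1692, +0.1077, -0.4615, +0.0000]
|eigenvalues of T|: 0.5458, 0.3681, 0.3681, 0.3138, 0.3138, 0.1090.
spectral radius ρ = 0.5458; 0.5458 < 1: convergent.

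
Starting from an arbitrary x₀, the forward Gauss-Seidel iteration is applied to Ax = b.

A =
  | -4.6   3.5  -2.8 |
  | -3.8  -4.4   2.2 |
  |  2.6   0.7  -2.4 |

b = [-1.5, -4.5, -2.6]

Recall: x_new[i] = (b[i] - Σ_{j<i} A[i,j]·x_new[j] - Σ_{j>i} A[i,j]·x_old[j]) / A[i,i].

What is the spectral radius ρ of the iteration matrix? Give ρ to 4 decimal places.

A = D + L + U where D = diag(-4.6, -4.4, -2.4).
GS T = -(D+L)⁻¹U: row 0 first, T[0,1] = -(3.5)/(-4.6) = +0.7609; later rows by forward substitution.
  T[0,:] = [+0.0000, +0.7609, -0.6087]
  T[1,:] = [+0.0000, -0.6571, +1.0257]
  T[2,:] = [+0.0000, +0.6326, -0.3603]
|roots of det(T-λI)|: 1.3278, 0.3104, 0.0000.
spectral radius ρ = 1.3278; 1.3278 > 1: divergent.

1.3278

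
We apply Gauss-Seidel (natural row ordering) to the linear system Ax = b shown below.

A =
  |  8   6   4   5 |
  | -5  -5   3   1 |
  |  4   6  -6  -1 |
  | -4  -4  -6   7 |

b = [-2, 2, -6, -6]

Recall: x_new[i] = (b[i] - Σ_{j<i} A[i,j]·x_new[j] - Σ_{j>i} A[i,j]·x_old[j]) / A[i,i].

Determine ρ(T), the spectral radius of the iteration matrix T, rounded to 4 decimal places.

1.6275

Let D = diag(8, -5, -6, 7); L, U the strict triangles.
GS T = -(D+L)⁻¹U: row 0 first, T[0,1] = -(6)/(8) = -0.7500; later rows by forward substitution.
  T[0,:] = [+0.0000  -0.7500  -0.5000  -0.6250]
  T[1,:] = [+0.0000  +0.7500  +1.1000  +0.8250]
  T[2,:] = [+0.0000  +0.2500  +0.7667  +0.2417]
  T[3,:] = [+0.0000  +0.2143  +1.0000  +0.3214]
moduli |λ_i(T)| = 1.6275, 0.1623, 0.1623, 0.0000.
ρ(T) = max|λ| = 1.6275; 1.6275 > 1 ⇒ diverges.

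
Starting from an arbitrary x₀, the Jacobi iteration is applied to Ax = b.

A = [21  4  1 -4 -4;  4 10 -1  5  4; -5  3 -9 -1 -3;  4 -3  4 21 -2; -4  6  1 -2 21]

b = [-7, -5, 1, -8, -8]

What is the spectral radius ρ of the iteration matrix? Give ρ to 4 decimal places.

Diagonal D = diag(21, 10, -9, 21, 21); L, U strict lower/upper.
Jacobi: T = -D⁻¹(L+U), T[4,0] = -(-4)/(21) = +0.1905; T[4,4] = 0.
  T[0,:] = [+0.0000, -0.1905, -0.0476, +0.1905, +0.1905]
  T[1,:] = [-0.4000, +0.0000, +0.1000, -0.5000, -0.4000]
  T[2,:] = [-0.5556, +0.3333, +0.0000, -0.1111, -0.3333]
  T[3,:] = [-0.1905, +0.1429, -0.1905, +0.0000, +0.0952]
  T[4,:] = [+0.1905, -0.2857, -0.0476, +0.0952, +0.0000]
eigenvalue magnitudes: 0.6837, 0.3010, 0.3010, 0.2967, 0.1737.
ρ(T) = max|λ| = 0.6837; 0.6837 < 1: convergent.

0.6837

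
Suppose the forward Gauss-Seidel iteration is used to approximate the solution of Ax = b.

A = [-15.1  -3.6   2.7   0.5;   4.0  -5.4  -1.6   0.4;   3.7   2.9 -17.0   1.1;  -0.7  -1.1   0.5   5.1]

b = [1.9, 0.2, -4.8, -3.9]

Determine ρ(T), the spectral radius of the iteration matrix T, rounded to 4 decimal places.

Diagonal D = diag(-15.1, -5.4, -17, 5.1); L, U strict lower/upper.
T_GS = -(D+L)⁻¹U: row 0 first, T[0,1] = -(-3.6)/(-15.1) = -0.2384; later rows by forward substitution.
  T[0,:] = [+0.0000  -0.2384  +0.1788  +0.0331]
  T[1,:] = [+0.0000  -0.1766  -0.1638  +0.0986]
  T[2,:] = [+0.0000  -0.0820  +0.0110  +0.0887]
  T[3,:] = [+0.0000  -0.0628  -0.0119  +0.0171]
|λ(T)| sorted: 0.1890, 0.0813, 0.0408, 0.0000.
spectral radius ρ = 0.1890; 0.1890 < 1 ⇒ converges.

0.1890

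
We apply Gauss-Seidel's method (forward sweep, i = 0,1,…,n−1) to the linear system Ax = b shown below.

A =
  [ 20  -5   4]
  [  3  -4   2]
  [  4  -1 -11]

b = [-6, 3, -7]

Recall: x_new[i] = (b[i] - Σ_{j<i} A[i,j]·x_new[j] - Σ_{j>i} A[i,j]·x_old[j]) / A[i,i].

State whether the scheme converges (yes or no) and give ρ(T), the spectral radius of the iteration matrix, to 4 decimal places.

yes, ρ = 0.2587

Let D = diag(20, -4, -11); L, U the strict triangles.
T_GS = -(D+L)⁻¹U: row 0 first, T[0,1] = -(-5)/(20) = +0.2500; later rows by forward substitution.
  T[0,:] = [+0.0000, +0.2500, -0.2000]
  T[1,:] = [+0.0000, +0.1875, +0.3500]
  T[2,:] = [+0.0000, +0.0739, -0.1045]
eigenvalue magnitudes: 0.2587, 0.1757, 0.0000.
ρ = 0.2587; 0.2587 < 1, so it converges for any x₀.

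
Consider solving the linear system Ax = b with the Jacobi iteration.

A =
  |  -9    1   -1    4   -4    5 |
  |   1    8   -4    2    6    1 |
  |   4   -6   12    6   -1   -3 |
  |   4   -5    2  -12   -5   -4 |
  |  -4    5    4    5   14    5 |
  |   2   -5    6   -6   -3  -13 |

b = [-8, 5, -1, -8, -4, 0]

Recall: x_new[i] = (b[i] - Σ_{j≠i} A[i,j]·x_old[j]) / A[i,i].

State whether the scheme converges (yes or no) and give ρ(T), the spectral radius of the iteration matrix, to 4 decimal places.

Diagonal D = diag(-9, 8, 12, -12, 14, -13); L, U strict lower/upper.
Jacobi: T = -D⁻¹(L+U), T[3,0] = -(4)/(-12) = +0.3333; T[3,3] = 0.
  T[0,:] = [+0.0000 +0.1111 -0.1111 +0.4444 -0.4444 +0.5556]
  T[1,:] = [-0.1250 +0.0000 +0.5000 -0.2500 -0.7500 -0.1250]
  T[2,:] = [-0.3333 +0.5000 +0.0000 -0.5000 +0.0833 +0.2500]
  T[3,:] = [+0.3333 -0.4167 +0.1667 +0.0000 -0.4167 -0.3333]
  T[4,:] = [+0.2857 -0.3571 -0.2857 -0.3571 +0.0000 -0.3571]
  T[5,:] = [+0.1538 -0.3846 +0.4615 -0.4615 -0.2308 +0.0000]
moduli |λ_i(T)| = 1.2787, 0.6341, 0.6341, 0.4577, 0.2540, 0.2540.
ρ = 1.2787; 1.2787 > 1 ⇒ diverges.

no, ρ = 1.2787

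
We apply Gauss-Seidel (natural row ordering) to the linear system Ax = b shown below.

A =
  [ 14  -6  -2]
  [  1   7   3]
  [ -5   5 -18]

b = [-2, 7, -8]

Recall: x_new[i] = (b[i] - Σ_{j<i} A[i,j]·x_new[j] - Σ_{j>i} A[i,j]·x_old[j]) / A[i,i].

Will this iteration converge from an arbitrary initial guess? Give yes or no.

Let D = diag(14, 7, -18); L, U the strict triangles.
Gauss-Seidel: T = -(D+L)⁻¹U, row 0 first, T[0,1] = -(-6)/(14) = +0.4286; later rows by forward substitution.
  T[0,:] = [+0.0000 +0.4286 +0.1429]
  T[1,:] = [+0.0000 -0.0612 -0.4490]
  T[2,:] = [+0.0000 -0.1361 -0.1644]
moduli |λ_i(T)| = 0.3653, 0.1397, 0.0000.
ρ(T) = max|λ| = 0.3653; 0.3653 < 1: convergent.

yes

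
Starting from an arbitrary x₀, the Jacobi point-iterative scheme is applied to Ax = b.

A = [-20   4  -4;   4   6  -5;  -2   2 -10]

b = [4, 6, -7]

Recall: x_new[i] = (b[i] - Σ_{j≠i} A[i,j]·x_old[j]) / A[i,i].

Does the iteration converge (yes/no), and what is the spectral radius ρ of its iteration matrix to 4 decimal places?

Let D = diag(-20, 6, -10); L, U the strict triangles.
T_J = -D⁻¹(L+U): T[2,0] = -(-2)/(-10) = -0.2000; T[2,2] = 0.
  T[0,:] = [+0.0000 +0.2000 -0.2000]
  T[1,:] = [-0.6667 +0.0000 +0.8333]
  T[2,:] = [-0.2000 +0.2000 +0.0000]
moduli |λ_i(T)| = 0.3082, 0.2000, 0.1082.
ρ(T) = max|λ| = 0.3082; 0.3082 < 1 ⇒ converges.

yes, ρ = 0.3082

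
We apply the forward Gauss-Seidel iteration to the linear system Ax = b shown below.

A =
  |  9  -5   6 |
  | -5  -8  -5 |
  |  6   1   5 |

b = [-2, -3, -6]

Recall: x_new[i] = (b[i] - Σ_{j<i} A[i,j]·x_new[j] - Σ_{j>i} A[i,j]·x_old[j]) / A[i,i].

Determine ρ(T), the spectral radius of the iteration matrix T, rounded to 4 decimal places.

Split A = D + L + U, D = diag(9, -8, 5).
Gauss-Seidel: T = -(D+L)⁻¹U, row 0 first, T[0,2] = -(6)/(9) = -0.6667; later rows by forward substitution.
  T[0,:] = [+0.0000 +0.5556 -0.6667]
  T[1,:] = [+0.0000 -0.3472 -0.2083]
  T[2,:] = [+0.0000 -0.5972 +0.8417]
eigenvalue magnitudes: 0.9384, 0.4440, 0.0000.
ρ(T) = max|λ| = 0.9384; 0.9384 < 1, so it converges for any x₀.

0.9384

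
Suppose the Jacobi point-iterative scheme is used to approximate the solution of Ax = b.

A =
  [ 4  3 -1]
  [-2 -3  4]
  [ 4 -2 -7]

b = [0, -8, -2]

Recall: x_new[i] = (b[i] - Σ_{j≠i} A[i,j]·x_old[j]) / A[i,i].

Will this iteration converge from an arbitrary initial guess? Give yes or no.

A = D + L + U where D = diag(4, -3, -7).
T_J = -D⁻¹(L+U): T[2,1] = -(-2)/(-7) = -0.2857; T[2,2] = 0.
  T[0,:] = [+0.0000 -0.7500 +0.2500]
  T[1,:] = [-0.6667 +0.0000 +1.3333]
  T[2,:] = [+0.5714 -0.2857 +0.0000]
eigenvalue magnitudes: 0.9138, 0.7571, 0.7571.
ρ(T) = max|λ| = 0.9138; 0.9138 < 1, so it converges for any x₀.

yes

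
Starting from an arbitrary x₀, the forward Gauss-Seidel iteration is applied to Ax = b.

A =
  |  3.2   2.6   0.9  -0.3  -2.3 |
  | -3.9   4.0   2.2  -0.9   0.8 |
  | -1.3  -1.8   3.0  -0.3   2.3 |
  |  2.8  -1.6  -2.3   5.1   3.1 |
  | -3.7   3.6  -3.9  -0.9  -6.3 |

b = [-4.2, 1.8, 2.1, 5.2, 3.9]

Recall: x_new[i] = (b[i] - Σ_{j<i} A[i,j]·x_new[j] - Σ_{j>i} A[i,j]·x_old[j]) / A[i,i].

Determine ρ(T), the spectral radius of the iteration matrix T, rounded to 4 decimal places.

1.5955

Diagonal D = diag(3.2, 4, 3, 5.1, -6.3); L, U strict lower/upper.
GS T = -(D+L)⁻¹U: row 0 first, T[0,3] = -(-0.3)/(3.2) = +0.0938; later rows by forward substitution.
  T[0,:] = [+0.0000 -0.8125 -0.2812 +0.0938 +0.7188]
  T[1,:] = [+0.0000 -0.7922 -0.8242 +0.3164 +0.5008]
  T[2,:] = [+0.0000 -0.8274 -0.6164 +0.3305 -0.1547]
  T[3,:] = [+0.0000 -0.1756 -0.3822 +0.1968 -0.9151]
  T[4,:] = [+0.0000 +0.5618 +0.1304 -0.1070 +0.0906]
eigenvalue magnitudes: 1.5955, 0.5143, 0.1394, 0.1394, 0.0000.
ρ = 1.5955; 1.5955 > 1 ⇒ diverges.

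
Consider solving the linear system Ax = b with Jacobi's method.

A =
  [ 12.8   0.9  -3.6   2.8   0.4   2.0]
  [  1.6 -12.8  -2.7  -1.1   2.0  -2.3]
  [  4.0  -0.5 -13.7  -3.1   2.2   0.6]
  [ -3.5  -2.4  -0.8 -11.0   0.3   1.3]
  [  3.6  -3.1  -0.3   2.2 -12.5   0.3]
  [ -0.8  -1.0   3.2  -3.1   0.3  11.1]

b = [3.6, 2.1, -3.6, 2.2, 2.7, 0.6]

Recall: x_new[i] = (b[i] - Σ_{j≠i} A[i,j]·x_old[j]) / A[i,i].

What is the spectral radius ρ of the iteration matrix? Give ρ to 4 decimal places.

Write A = D+L+U with D = diag(12.8, -12.8, -13.7, -11, -12.5, 11.1).
T_J = -D⁻¹(L+U): T[5,3] = -(-3.1)/(11.1) = +0.2793; T[5,5] = 0.
  T[0,:] = [+0.0000, -0.0703, +0.2812, -0.2188, -0.0312, -0.1562]
  T[1,:] = [+0.1250, +0.0000, -0.2109, -0.0859, +0.1562, -0.1797]
  T[2,:] = [+0.2920, -0.0365, +0.0000, -0.2263, +0.1606, +0.0438]
  T[3,:] = [-0.3182, -0.2182, -0.0727, +0.0000, +0.0273, +0.1182]
  T[4,:] = [+0.2880, -0.2480, -0.0240, +0.1760, +0.0000, +0.0240]
  T[5,:] = [+0.0721, +0.0901, -0.2883, +0.2793, -0.0270, +0.0000]
|roots of det(T-λI)|: 0.5502, 0.3207, 0.3207, 0.2431, 0.1061, 0.1061.
spectral radius ρ = 0.5502; 0.5502 < 1: convergent.

0.5502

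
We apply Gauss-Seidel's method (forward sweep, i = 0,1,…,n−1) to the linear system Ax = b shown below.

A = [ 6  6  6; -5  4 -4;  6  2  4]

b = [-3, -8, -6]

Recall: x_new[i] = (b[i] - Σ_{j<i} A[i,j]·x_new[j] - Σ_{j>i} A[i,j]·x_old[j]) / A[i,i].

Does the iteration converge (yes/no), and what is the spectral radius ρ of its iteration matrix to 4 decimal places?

A = D + L + U where D = diag(6, 4, 4).
Gauss-Seidel: T = -(D+L)⁻¹U, row 0 first, T[0,1] = -(6)/(6) = -1.0000; later rows by forward substitution.
  T[0,:] = [+0.0000 -1.0000 -1.0000]
  T[1,:] = [+0.0000 -1.2500 -0.2500]
  T[2,:] = [+0.0000 +2.1250 +1.6250]
moduli |λ_i(T)| = 1.4265, 1.0515, 0.0000.
spectral radius ρ = 1.4265; 1.4265 > 1 ⇒ diverges.

no, ρ = 1.4265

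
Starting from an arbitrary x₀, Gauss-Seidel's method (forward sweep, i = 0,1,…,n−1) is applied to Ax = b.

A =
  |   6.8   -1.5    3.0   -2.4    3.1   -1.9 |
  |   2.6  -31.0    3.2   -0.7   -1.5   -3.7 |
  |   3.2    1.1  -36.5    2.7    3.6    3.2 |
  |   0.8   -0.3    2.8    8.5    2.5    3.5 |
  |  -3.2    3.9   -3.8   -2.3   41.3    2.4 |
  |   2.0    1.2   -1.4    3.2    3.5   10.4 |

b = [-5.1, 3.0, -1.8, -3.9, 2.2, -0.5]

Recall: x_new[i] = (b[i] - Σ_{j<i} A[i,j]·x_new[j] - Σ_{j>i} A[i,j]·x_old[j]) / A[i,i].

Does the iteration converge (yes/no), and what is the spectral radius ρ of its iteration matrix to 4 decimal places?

Diagonal D = diag(6.8, -31, -36.5, 8.5, 41.3, 10.4); L, U strict lower/upper.
T_GS = -(D+L)⁻¹U: row 0 first, T[0,5] = -(-1.9)/(6.8) = +0.2794; later rows by forward substitution.
  T[0,:] = [+0.0000, +0.2206, -0.4412, +0.3529, -0.4559, +0.2794]
  T[1,:] = [+0.0000, +0.0185, +0.0662, +0.0070, -0.0866, -0.0959]
  T[2,:] = [+0.0000, +0.0199, -0.0367, +0.1051, +0.0561, +0.1093]
  T[3,:] = [+0.0000, -0.0267, +0.0559, -0.0676, -0.2727, -0.4774]
  T[4,:] = [+0.0000, +0.0157, -0.0407, +0.0326, -0.0372, -0.0439]
  T[5,:] = [+0.0000, -0.0390, +0.0687, -0.0447, +0.2016, +0.1337]
|eigenvalues of T|: 0.2385, 0.1089, 0.1089, 0.0668, 0.0293, 0.0000.
ρ = 0.2385; 0.2385 < 1, so it converges for any x₀.

yes, ρ = 0.2385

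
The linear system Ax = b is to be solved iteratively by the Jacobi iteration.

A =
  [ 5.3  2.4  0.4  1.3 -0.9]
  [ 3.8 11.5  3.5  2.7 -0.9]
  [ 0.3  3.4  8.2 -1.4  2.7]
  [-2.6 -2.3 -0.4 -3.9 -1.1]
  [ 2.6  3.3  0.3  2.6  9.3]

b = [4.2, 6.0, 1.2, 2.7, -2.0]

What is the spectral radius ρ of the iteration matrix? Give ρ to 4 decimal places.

0.8443

Diagonal D = diag(5.3, 11.5, 8.2, -3.9, 9.3); L, U strict lower/upper.
T_J = -D⁻¹(L+U): T[1,0] = -(3.8)/(11.5) = -0.3304; T[1,1] = 0.
  T[0,:] = [+0.0000 -0.4528 -0.0755 -0.2453 +0.1698]
  T[1,:] = [-0.3304 +0.0000 -0.3043 -0.2348 +0.0783]
  T[2,:] = [-0.0366 -0.4146 +0.0000 +0.1707 -0.3293]
  T[3,:] = [-0.6667 -0.5897 -0.1026 +0.0000 -0.2821]
  T[4,:] = [-0.2796 -0.3548 -0.0323 -0.2796 +0.0000]
|λ(T)| sorted: 0.8443, 0.5034, 0.5034, 0.1696, 0.1696.
ρ = 0.8443; 0.8443 < 1, so it converges for any x₀.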